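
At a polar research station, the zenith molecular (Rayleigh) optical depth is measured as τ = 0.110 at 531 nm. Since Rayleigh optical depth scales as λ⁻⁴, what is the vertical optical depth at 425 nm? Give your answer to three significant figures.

0.268

τ(425 nm) = τ(531 nm) × (531/425)⁴ = 0.110 × (1.2494)⁴ = 0.110 × 2.4368 = 0.2680.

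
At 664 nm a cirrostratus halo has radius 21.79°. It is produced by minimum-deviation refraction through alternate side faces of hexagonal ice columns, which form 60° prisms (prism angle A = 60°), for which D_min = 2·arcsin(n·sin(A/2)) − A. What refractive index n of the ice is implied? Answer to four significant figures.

Rearranging: n = sin((D_min + A)/2) / sin(A/2).
(D_min + A)/2 = (21.79° + 60°)/2 = 40.895°.
n = sin 40.895° / sin 30° = 0.6547 / 0.5000 = 1.3093.

1.309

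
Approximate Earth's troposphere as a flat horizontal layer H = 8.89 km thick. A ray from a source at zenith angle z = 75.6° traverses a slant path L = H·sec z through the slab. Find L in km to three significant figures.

35.7 km

sec z = 1/cos 75.6° = 4.0211.
L = 8.89 × 4.0211 = 35.747 km.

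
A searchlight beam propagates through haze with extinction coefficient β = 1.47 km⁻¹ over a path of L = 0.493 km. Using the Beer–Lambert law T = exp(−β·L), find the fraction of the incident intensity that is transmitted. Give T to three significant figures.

0.484

τ = β·L = 1.47 × 0.493 = 0.7247.
T = exp(−0.7247) = 0.4845.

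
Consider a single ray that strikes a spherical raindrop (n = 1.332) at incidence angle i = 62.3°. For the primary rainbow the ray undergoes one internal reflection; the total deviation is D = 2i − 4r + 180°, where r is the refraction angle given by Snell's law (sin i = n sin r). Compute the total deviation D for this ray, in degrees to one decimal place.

138.0°

sin r = sin 62.3° / 1.332 = 0.8854/1.332 = 0.6647; r = 41.66°.
D = 2·62.3° − 4·41.66° + 180° = 124.60° − 166.64° + 180° = 137.96°.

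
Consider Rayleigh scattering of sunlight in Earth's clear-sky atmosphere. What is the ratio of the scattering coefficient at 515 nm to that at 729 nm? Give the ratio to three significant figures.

Rayleigh scattering ∝ λ⁻⁴, so the ratio of coefficients is the inverse fourth power of the wavelength ratio.
σ(515)/σ(729) = (729/515)⁴ = (1.4155)⁴ = 4.015.

4.01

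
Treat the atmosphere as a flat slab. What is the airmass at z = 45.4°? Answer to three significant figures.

1.42

X = sec z = 1/cos 45.4° = 1/0.7022 = 1.4242.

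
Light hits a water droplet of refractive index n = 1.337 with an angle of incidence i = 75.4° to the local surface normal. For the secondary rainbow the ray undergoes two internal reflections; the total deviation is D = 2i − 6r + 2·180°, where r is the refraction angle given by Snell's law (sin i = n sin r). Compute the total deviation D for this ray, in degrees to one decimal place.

232.6°

sin r = sin 75.4° / 1.337 = 0.9677/1.337 = 0.7238; r = 46.37°.
D = 2·75.4° − 6·46.37° + 2·180° = 150.80° − 278.21° + 360° = 232.59°.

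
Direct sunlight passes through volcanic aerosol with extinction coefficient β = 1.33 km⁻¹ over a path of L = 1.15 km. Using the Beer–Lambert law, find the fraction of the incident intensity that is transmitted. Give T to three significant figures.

0.217

τ = β·L = 1.33 × 1.15 = 1.5295.
T = exp(−1.5295) = 0.2166.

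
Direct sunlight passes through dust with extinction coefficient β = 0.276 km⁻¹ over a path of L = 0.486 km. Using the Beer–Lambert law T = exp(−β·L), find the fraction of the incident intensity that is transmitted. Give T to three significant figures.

0.874

τ = β·L = 0.276 × 0.486 = 0.1341.
T = exp(−0.1341) = 0.8745.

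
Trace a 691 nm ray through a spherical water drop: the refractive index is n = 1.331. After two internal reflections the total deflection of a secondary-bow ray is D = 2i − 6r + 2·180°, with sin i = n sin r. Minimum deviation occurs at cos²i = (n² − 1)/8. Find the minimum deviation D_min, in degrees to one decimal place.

cos²i = (1.77156 − 1)/8 = 0.09645; i = arccos(0.31056) = 71.907°.
sin r = sin 71.907°/1.331 = 0.71417; r = 45.575°.
D_min = 2·71.907° − 6·45.575° + 360° = 230.365°.

230.4°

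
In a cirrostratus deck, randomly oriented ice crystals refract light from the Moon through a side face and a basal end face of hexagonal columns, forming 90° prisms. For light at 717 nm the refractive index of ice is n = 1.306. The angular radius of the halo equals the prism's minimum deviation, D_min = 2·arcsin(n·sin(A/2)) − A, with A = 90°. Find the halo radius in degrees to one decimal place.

44.9°

n·sin(A/2) = 1.306 × sin 45° = 1.306 × 0.7071 = 0.9235.
D_min = 2·arcsin(0.9235) − 90° = 2 × 67.440° − 90° = 44.881°.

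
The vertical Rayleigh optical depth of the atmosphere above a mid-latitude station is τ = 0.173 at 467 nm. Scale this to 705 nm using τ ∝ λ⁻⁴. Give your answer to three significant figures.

0.0333

τ(705 nm) = τ(467 nm) × (467/705)⁴ = 0.173 × (0.6624)⁴ = 0.173 × 0.1925 = 0.0333.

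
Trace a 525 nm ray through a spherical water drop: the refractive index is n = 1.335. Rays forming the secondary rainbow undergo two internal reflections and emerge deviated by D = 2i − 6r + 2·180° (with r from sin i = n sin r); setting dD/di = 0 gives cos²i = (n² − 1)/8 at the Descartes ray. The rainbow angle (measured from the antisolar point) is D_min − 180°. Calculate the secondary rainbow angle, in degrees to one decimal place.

cos²i = (1.78222 − 1)/8 = 0.09778; i = arccos(0.31269) = 71.778°.
sin r = sin 71.778°/1.335 = 0.71150; r = 45.357°.
D_min = 2·71.778° − 6·45.357° + 360° = 231.414°.
Rainbow angle = D_min − 180° = 51.414°.

51.4°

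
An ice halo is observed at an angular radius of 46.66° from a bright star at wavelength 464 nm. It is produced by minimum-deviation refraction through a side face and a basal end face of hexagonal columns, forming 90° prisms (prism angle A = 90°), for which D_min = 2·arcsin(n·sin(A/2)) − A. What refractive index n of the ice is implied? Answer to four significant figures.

Rearranging: n = sin((D_min + A)/2) / sin(A/2).
(D_min + A)/2 = (46.66° + 90°)/2 = 68.330°.
n = sin 68.330° / sin 45° = 0.9293 / 0.7071 = 1.3143.

1.314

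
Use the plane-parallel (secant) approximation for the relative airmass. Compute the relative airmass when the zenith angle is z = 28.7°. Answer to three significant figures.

X = sec z = 1/cos 28.7° = 1/0.8771 = 1.1401.

1.14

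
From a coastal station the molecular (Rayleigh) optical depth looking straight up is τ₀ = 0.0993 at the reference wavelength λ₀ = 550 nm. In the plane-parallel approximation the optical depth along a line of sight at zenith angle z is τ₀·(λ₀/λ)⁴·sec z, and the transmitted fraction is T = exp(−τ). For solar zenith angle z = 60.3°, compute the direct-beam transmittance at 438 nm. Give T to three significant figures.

sec 60.3° = 2.0183.
τ = 0.0993 × (550/438)⁴ × 2.0183 = 0.0993 × 2.4863 × 2.0183 = 0.4983.
T = exp(−0.4983) = 0.6076.

0.608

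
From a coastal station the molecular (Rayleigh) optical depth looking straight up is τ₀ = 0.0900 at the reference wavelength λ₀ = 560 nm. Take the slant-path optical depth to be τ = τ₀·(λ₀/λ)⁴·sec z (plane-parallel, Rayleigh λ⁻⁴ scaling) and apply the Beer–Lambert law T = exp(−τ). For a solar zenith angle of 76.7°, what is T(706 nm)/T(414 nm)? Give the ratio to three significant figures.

3.17

Airmass: sec 76.7° = 4.3469.
τ(706 nm) = 0.0900 × (560/706)⁴ × 4.3469 = 0.0900 × 0.3959 × 4.3469 = 0.1549.
τ(414 nm) = 0.0900 × (560/414)⁴ × 4.3469 = 0.0900 × 3.3477 × 4.3469 = 1.3097.
T(706)/T(414) = exp(τ_B − τ_A) = exp(1.1548) = 3.1735.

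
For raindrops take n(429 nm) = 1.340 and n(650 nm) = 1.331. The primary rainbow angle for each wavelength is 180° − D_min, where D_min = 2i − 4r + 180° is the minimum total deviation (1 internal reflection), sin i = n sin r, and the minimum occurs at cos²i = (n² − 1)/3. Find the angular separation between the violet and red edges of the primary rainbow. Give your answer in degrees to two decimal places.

1.30°

At 429 nm (n = 1.340): cos²i = 0.26520 → i = 59.004°, r = 39.770°, D_min = 138.929°, rainbow angle = 41.071°.
At 650 nm (n = 1.331): cos²i = 0.25719 → i = 59.527°, r = 40.356°, D_min = 137.630°, rainbow angle = 42.370°.
Angular width = |41.071° − 42.370°| = 1.299°.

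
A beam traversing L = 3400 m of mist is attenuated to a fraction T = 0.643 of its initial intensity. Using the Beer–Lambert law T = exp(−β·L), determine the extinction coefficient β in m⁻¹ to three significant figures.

Beer–Lambert: T = exp(−βL) ⇒ β = −ln(T)/L = −ln(0.643)/3400 = 0.4416/3400 = 0.0001299 m⁻¹.

0.000130 m⁻¹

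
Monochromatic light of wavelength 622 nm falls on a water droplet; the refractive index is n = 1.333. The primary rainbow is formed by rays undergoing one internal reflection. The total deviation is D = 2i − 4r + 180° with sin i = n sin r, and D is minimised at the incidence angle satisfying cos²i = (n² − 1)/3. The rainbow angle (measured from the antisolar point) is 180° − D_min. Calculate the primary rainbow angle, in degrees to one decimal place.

cos²i = (1.77689 − 1)/3 = 0.25896; i = arccos(0.50888) = 59.410°.
sin r = sin 59.410°/1.333 = 0.64579; r = 40.225°.
D_min = 2·59.410° − 4·40.225° + 180° = 137.922°.
Rainbow angle = 180° − D_min = 42.078°.

42.1°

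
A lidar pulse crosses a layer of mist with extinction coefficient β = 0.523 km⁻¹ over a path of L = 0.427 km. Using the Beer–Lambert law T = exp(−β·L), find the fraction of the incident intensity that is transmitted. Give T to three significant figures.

τ = β·L = 0.523 × 0.427 = 0.2233.
T = exp(−0.2233) = 0.7999.

0.800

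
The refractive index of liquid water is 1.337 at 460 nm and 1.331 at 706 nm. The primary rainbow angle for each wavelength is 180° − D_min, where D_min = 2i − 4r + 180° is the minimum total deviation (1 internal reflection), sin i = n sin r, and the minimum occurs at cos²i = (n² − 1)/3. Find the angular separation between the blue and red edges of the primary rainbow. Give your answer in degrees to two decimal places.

At 460 nm (n = 1.337): cos²i = 0.26252 → i = 59.178°, r = 39.964°, D_min = 138.500°, rainbow angle = 41.500°.
At 706 nm (n = 1.331): cos²i = 0.25719 → i = 59.527°, r = 40.356°, D_min = 137.630°, rainbow angle = 42.370°.
Angular width = |41.500° − 42.370°| = 0.870°.

0.87°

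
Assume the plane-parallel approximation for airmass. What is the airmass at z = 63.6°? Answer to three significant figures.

X = sec z = 1/cos 63.6° = 1/0.4446 = 2.2490.

2.25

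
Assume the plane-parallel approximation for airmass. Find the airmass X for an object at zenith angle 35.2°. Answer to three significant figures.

1.22

X = sec z = 1/cos 35.2° = 1/0.8171 = 1.2238.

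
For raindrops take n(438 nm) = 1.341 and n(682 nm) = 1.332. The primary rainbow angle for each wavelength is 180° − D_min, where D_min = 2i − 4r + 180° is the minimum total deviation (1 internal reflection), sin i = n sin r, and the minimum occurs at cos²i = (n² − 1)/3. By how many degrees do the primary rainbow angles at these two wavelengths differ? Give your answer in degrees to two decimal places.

At 438 nm (n = 1.341): cos²i = 0.26609 → i = 58.946°, r = 39.705°, D_min = 139.071°, rainbow angle = 40.929°.
At 682 nm (n = 1.332): cos²i = 0.25807 → i = 59.469°, r = 40.290°, D_min = 137.776°, rainbow angle = 42.224°.
Angular width = |40.929° − 42.224°| = 1.295°.

1.29°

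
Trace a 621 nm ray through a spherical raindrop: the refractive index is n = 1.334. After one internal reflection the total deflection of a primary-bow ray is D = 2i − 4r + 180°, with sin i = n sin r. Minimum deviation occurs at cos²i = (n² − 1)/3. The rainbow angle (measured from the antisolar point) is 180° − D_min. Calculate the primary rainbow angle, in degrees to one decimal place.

cos²i = (1.77956 − 1)/3 = 0.25985; i = arccos(0.50976) = 59.352°.
sin r = sin 59.352°/1.334 = 0.64492; r = 40.159°.
D_min = 2·59.352° − 4·40.159° + 180° = 138.067°.
Rainbow angle = 180° − D_min = 41.933°.

41.9°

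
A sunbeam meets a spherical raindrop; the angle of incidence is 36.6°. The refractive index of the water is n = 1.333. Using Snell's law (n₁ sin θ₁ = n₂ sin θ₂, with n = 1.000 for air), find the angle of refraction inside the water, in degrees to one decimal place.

Snell: sin θ_r = sin θ_i / n = sin 36.6° / 1.333 = 0.5962 / 1.333 = 0.4473.
θ_r = arcsin(0.4473) = 26.57°.

26.6°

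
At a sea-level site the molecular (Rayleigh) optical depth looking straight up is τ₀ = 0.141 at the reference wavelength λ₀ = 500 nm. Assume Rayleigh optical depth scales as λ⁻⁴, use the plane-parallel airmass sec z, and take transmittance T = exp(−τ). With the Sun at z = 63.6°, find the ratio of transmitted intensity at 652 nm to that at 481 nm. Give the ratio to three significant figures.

1.30

Airmass: sec 63.6° = 2.2490.
τ(652 nm) = 0.141 × (500/652)⁴ × 2.2490 = 0.141 × 0.3459 × 2.2490 = 0.1097.
τ(481 nm) = 0.141 × (500/481)⁴ × 2.2490 = 0.141 × 1.1676 × 2.2490 = 0.3703.
T(652)/T(481) = exp(τ_B − τ_A) = exp(0.2606) = 1.2977.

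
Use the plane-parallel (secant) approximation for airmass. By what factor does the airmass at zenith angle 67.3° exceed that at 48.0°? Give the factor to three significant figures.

1.73

X(67.3°)/X(48.0°) = sec 67.3° / sec 48.0° = cos 48.0° / cos 67.3° = 0.6691/0.3859 = 1.7339.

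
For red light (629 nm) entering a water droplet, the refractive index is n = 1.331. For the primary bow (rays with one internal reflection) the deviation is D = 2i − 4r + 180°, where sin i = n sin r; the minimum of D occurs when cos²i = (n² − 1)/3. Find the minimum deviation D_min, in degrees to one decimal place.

cos²i = (1.77156 − 1)/3 = 0.25719; i = arccos(0.50714) = 59.527°.
sin r = sin 59.527°/1.331 = 0.64753; r = 40.356°.
D_min = 2·59.527° − 4·40.356° + 180° = 137.630°.

137.6°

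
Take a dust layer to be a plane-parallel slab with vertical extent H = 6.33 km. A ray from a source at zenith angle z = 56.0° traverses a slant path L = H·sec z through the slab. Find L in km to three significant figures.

sec z = 1/cos 56.0° = 1.7883.
L = 6.33 × 1.7883 = 11.320 km.

11.3 km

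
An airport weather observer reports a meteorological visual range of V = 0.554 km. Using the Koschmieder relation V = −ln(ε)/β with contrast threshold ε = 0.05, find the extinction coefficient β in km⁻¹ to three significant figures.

5.41 km⁻¹

β = −ln(0.05) / V = 2.996 / 0.554 = 5.4075 km⁻¹.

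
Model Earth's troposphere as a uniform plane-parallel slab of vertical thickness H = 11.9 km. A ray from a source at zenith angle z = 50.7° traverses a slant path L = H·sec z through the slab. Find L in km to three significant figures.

sec z = 1/cos 50.7° = 1.5788.
L = 11.9 × 1.5788 = 18.788 km.

18.8 km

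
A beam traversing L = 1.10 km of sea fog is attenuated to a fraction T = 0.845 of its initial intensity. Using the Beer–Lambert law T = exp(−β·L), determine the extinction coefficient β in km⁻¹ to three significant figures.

Beer–Lambert: T = exp(−βL) ⇒ β = −ln(T)/L = −ln(0.845)/1.10 = 0.1684/1.10 = 0.1531 km⁻¹.

0.153 km⁻¹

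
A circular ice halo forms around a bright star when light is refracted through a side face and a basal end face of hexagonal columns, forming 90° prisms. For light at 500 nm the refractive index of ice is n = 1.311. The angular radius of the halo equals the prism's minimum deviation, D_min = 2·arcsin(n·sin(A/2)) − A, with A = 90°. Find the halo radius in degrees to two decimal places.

45.95°

n·sin(A/2) = 1.311 × sin 45° = 1.311 × 0.7071 = 0.9270.
D_min = 2·arcsin(0.9270) − 90° = 2 × 67.974° − 90° = 45.949°.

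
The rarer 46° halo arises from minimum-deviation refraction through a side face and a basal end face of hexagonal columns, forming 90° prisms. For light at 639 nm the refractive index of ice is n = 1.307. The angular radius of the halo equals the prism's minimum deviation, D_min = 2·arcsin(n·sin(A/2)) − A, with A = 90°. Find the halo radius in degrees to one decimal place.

n·sin(A/2) = 1.307 × sin 45° = 1.307 × 0.7071 = 0.9242.
D_min = 2·arcsin(0.9242) − 90° = 2 × 67.546° − 90° = 45.093°.

45.1°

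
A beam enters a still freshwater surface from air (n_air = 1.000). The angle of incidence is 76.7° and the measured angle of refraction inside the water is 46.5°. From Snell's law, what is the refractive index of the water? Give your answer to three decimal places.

1.342

n = sin θ_i / sin θ_r = sin 76.7° / sin 46.5° = 0.9732 / 0.7254 = 1.3416.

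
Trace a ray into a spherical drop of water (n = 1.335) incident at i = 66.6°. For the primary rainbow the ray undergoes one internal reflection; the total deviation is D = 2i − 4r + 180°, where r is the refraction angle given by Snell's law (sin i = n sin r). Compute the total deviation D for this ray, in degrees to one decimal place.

sin r = sin 66.6° / 1.335 = 0.9178/1.335 = 0.6875; r = 43.43°.
D = 2·66.6° − 4·43.43° + 180° = 133.20° − 173.72° + 180° = 139.48°.

139.5°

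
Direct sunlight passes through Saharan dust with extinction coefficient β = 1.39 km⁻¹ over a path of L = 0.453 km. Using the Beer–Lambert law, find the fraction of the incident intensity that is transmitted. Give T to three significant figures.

0.533

τ = β·L = 1.39 × 0.453 = 0.6297.
T = exp(−0.6297) = 0.5328.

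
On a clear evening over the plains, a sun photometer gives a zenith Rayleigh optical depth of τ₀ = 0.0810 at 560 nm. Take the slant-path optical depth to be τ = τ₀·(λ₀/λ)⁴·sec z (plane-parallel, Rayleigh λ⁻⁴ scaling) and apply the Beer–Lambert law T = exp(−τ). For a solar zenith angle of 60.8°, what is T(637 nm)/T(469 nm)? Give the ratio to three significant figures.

Airmass: sec 60.8° = 2.0498.
τ(637 nm) = 0.0810 × (560/637)⁴ × 2.0498 = 0.0810 × 0.5973 × 2.0498 = 0.0992.
τ(469 nm) = 0.0810 × (560/469)⁴ × 2.0498 = 0.0810 × 2.0326 × 2.0498 = 0.3375.
T(637)/T(469) = exp(τ_B − τ_A) = exp(0.2383) = 1.2691.

1.27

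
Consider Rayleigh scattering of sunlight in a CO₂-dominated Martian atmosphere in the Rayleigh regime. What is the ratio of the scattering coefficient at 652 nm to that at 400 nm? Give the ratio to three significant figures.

0.142

Rayleigh scattering ∝ λ⁻⁴, so the ratio of coefficients is the inverse fourth power of the wavelength ratio.
σ(652)/σ(400) = (400/652)⁴ = (0.6135)⁴ = 0.1417.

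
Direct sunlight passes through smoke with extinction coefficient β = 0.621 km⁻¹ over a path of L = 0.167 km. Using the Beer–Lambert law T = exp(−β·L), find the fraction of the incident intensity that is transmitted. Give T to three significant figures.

0.901

τ = β·L = 0.621 × 0.167 = 0.1037.
T = exp(−0.1037) = 0.9015.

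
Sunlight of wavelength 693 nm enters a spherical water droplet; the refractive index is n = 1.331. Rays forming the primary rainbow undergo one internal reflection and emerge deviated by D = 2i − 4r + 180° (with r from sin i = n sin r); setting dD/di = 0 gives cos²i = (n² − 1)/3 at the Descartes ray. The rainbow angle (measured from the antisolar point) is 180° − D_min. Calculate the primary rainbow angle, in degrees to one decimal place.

cos²i = (1.77156 − 1)/3 = 0.25719; i = arccos(0.50714) = 59.527°.
sin r = sin 59.527°/1.331 = 0.64753; r = 40.356°.
D_min = 2·59.527° − 4·40.356° + 180° = 137.630°.
Rainbow angle = 180° − D_min = 42.370°.

42.4°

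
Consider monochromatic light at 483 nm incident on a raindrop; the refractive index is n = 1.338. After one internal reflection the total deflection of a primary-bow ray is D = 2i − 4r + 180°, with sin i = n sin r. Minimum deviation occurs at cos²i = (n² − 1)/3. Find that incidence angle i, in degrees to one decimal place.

59.1°

cos²i = (1.338² − 1)/3 = (1.79024 − 1)/3 = 0.26341.
cos i = 0.51324, so i = 59.120°.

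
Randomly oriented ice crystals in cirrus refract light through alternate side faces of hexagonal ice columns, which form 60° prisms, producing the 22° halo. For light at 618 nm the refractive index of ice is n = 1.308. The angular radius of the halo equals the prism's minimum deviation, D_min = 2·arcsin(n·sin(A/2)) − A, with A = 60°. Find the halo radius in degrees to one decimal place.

21.7°

n·sin(A/2) = 1.308 × sin 30° = 1.308 × 0.5000 = 0.6540.
D_min = 2·arcsin(0.6540) − 60° = 2 × 40.844° − 60° = 21.688°.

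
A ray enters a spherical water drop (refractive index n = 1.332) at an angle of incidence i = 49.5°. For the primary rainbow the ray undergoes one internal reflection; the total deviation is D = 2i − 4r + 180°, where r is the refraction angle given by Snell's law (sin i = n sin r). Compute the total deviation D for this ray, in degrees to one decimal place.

sin r = sin 49.5° / 1.332 = 0.7604/1.332 = 0.5709; r = 34.81°.
D = 2·49.5° − 4·34.81° + 180° = 99.00° − 139.25° + 180° = 139.75°.

139.8°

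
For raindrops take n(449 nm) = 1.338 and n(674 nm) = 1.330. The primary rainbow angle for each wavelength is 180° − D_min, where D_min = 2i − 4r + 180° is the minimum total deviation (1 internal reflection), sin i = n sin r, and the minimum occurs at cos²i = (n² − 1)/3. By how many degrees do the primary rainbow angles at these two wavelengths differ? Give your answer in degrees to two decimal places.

1.16°

At 449 nm (n = 1.338): cos²i = 0.26341 → i = 59.120°, r = 39.899°, D_min = 138.643°, rainbow angle = 41.357°.
At 674 nm (n = 1.330): cos²i = 0.25630 → i = 59.585°, r = 40.422°, D_min = 137.484°, rainbow angle = 42.516°.
Angular width = |41.357° − 42.516°| = 1.160°.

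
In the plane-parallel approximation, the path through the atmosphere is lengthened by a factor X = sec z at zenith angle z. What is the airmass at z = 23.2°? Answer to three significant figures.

1.09

X = sec z = 1/cos 23.2° = 1/0.9191 = 1.0880.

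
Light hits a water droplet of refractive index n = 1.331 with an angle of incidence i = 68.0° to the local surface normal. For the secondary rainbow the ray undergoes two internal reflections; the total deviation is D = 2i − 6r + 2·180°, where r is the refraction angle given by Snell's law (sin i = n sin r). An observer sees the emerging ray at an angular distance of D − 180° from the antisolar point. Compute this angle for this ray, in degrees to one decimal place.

51.1°

sin r = sin 68.0° / 1.331 = 0.9272/1.331 = 0.6966; r = 44.16°.
D = 2·68.0° − 6·44.16° + 2·180° = 136.00° − 264.93° + 360° = 231.07°.
Angle from antisolar point = D − 180° = 51.07°.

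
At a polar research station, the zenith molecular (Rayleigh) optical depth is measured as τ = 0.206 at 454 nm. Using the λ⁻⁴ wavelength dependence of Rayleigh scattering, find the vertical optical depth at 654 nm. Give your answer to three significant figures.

τ(654 nm) = τ(454 nm) × (454/654)⁴ = 0.206 × (0.6942)⁴ = 0.206 × 0.2322 = 0.0478.

0.0478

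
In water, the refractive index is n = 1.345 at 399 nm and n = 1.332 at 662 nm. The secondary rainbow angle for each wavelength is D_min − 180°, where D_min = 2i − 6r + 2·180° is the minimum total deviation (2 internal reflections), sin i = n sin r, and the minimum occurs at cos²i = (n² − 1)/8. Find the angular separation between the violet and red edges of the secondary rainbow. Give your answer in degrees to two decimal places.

At 399 nm (n = 1.345): cos²i = 0.10113 → i = 71.458°, r = 44.821°, D_min = 233.987°, rainbow angle = 53.987°.
At 662 nm (n = 1.332): cos²i = 0.09678 → i = 71.875°, r = 45.520°, D_min = 230.628°, rainbow angle = 50.628°.
Angular width = |53.987° − 50.628°| = 3.359°.

3.36°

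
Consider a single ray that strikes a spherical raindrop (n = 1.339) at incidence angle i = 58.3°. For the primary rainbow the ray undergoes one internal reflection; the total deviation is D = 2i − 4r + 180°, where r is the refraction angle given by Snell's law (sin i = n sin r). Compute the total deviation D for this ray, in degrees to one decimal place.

138.8°

sin r = sin 58.3° / 1.339 = 0.8508/1.339 = 0.6354; r = 39.45°.
D = 2·58.3° − 4·39.45° + 180° = 116.60° − 157.80° + 180° = 138.80°.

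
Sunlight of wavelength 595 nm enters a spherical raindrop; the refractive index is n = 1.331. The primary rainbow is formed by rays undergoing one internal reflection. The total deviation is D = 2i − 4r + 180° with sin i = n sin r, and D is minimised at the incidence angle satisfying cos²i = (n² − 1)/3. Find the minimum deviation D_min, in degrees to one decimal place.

cos²i = (1.77156 − 1)/3 = 0.25719; i = arccos(0.50714) = 59.527°.
sin r = sin 59.527°/1.331 = 0.64753; r = 40.356°.
D_min = 2·59.527° − 4·40.356° + 180° = 137.630°.

137.6°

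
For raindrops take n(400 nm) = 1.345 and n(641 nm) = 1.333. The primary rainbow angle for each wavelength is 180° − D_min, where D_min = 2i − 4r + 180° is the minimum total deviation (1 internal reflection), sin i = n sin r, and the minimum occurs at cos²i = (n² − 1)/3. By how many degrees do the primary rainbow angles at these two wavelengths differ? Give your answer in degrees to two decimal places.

1.71°

At 400 nm (n = 1.345): cos²i = 0.26967 → i = 58.715°, r = 39.448°, D_min = 139.635°, rainbow angle = 40.365°.
At 641 nm (n = 1.333): cos²i = 0.25896 → i = 59.410°, r = 40.225°, D_min = 137.922°, rainbow angle = 42.078°.
Angular width = |40.365° − 42.078°| = 1.713°.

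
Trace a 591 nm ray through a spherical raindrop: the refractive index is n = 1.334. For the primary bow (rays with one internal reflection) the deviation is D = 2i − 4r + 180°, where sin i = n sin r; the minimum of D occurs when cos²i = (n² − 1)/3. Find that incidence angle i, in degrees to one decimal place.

59.4°

cos²i = (1.334² − 1)/3 = (1.77956 − 1)/3 = 0.25985.
cos i = 0.50976, so i = 59.352°.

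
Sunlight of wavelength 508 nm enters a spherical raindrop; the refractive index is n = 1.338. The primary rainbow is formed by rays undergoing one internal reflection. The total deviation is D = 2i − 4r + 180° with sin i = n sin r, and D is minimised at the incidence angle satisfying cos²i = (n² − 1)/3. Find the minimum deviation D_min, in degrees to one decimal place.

138.6°

cos²i = (1.79024 − 1)/3 = 0.26341; i = arccos(0.51324) = 59.120°.
sin r = sin 59.120°/1.338 = 0.64144; r = 39.899°.
D_min = 2·59.120° − 4·39.899° + 180° = 138.643°.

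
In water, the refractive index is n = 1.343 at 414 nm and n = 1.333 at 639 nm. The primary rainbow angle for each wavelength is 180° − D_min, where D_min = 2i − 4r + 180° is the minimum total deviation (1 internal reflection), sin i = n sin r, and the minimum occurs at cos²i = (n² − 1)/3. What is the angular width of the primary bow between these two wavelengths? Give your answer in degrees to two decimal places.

At 414 nm (n = 1.343): cos²i = 0.26788 → i = 58.830°, r = 39.577°, D_min = 139.354°, rainbow angle = 40.646°.
At 639 nm (n = 1.333): cos²i = 0.25896 → i = 59.410°, r = 40.225°, D_min = 137.922°, rainbow angle = 42.078°.
Angular width = |40.646° − 42.078°| = 1.432°.

1.43°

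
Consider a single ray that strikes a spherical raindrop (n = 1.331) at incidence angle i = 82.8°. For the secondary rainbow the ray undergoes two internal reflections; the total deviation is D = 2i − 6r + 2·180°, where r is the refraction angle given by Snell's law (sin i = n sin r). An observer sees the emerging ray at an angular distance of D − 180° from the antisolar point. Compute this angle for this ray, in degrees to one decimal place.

56.4°

sin r = sin 82.8° / 1.331 = 0.9921/1.331 = 0.7454; r = 48.19°.
D = 2·82.8° − 6·48.19° + 2·180° = 165.60° − 289.16° + 360° = 236.44°.
Angle from antisolar point = D − 180° = 56.44°.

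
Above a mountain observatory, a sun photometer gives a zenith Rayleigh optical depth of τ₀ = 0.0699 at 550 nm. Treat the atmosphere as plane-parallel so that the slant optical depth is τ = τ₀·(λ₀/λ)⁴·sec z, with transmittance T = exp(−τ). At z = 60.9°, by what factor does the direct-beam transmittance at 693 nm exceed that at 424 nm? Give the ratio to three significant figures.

1.42

Airmass: sec 60.9° = 2.0562.
τ(693 nm) = 0.0699 × (550/693)⁴ × 2.0562 = 0.0699 × 0.3968 × 2.0562 = 0.0570.
τ(424 nm) = 0.0699 × (550/424)⁴ × 2.0562 = 0.0699 × 2.8313 × 2.0562 = 0.4069.
T(693)/T(424) = exp(τ_B − τ_A) = exp(0.3499) = 1.4189.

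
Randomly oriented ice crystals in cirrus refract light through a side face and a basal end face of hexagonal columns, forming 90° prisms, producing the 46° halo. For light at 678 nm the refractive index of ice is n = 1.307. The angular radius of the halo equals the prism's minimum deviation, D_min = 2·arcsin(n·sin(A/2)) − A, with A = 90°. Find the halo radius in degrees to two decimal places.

n·sin(A/2) = 1.307 × sin 45° = 1.307 × 0.7071 = 0.9242.
D_min = 2·arcsin(0.9242) − 90° = 2 × 67.546° − 90° = 45.093°.

45.09°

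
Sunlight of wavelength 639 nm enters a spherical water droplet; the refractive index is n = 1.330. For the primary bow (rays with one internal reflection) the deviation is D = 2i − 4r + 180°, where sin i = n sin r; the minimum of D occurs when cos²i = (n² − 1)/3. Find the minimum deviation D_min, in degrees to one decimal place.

137.5°

cos²i = (1.76890 − 1)/3 = 0.25630; i = arccos(0.50626) = 59.585°.
sin r = sin 59.585°/1.330 = 0.64841; r = 40.422°.
D_min = 2·59.585° − 4·40.422° + 180° = 137.484°.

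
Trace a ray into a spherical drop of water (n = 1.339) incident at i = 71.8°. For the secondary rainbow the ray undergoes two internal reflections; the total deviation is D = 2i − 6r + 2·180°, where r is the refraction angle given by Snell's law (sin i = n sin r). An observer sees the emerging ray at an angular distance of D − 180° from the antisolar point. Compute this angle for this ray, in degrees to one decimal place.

sin r = sin 71.8° / 1.339 = 0.9500/1.339 = 0.7095; r = 45.19°.
D = 2·71.8° − 6·45.19° + 2·180° = 143.60° − 271.15° + 360° = 232.45°.
Angle from antisolar point = D − 180° = 52.45°.

52.5°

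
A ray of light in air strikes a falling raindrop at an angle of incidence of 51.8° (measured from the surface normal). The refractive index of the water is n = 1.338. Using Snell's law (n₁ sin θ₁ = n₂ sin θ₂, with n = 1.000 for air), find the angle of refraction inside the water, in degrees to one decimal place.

36.0°

Snell: sin θ_r = sin θ_i / n = sin 51.8° / 1.338 = 0.7859 / 1.338 = 0.5873.
θ_r = arcsin(0.5873) = 35.97°.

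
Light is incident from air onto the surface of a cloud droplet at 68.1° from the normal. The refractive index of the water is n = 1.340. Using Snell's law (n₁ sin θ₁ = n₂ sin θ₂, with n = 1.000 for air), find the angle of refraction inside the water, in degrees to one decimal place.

Snell: sin θ_r = sin θ_i / n = sin 68.1° / 1.340 = 0.9278 / 1.340 = 0.6924.
θ_r = arcsin(0.6924) = 43.82°.

43.8°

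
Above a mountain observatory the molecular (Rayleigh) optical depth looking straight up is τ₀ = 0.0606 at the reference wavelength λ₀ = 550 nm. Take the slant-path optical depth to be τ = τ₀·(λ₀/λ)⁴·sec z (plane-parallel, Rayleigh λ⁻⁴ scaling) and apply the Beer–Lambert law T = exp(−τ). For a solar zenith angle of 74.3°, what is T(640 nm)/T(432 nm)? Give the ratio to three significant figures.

1.59

Airmass: sec 74.3° = 3.6955.
τ(640 nm) = 0.0606 × (550/640)⁴ × 3.6955 = 0.0606 × 0.5454 × 3.6955 = 0.1221.
τ(432 nm) = 0.0606 × (550/432)⁴ × 3.6955 = 0.0606 × 2.6273 × 3.6955 = 0.5884.
T(640)/T(432) = exp(τ_B − τ_A) = exp(0.4662) = 1.5940.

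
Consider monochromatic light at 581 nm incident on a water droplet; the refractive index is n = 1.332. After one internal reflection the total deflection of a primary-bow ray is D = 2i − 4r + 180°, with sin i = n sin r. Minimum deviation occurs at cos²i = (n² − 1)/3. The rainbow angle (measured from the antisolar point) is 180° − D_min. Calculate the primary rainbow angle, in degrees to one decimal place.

42.2°

cos²i = (1.77422 − 1)/3 = 0.25807; i = arccos(0.50801) = 59.469°.
sin r = sin 59.469°/1.332 = 0.64666; r = 40.290°.
D_min = 2·59.469° − 4·40.290° + 180° = 137.776°.
Rainbow angle = 180° − D_min = 42.224°.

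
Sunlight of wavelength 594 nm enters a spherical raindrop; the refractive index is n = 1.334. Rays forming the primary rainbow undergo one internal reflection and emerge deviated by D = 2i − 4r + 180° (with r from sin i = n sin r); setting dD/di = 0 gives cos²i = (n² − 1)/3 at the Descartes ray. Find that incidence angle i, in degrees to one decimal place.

59.4°

cos²i = (1.334² − 1)/3 = (1.77956 − 1)/3 = 0.25985.
cos i = 0.50976, so i = 59.352°.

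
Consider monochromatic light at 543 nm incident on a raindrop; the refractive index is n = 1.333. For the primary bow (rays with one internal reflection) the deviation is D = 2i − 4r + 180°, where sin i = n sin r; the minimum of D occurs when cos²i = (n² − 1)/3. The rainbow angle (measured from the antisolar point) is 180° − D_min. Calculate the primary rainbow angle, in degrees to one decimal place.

cos²i = (1.77689 − 1)/3 = 0.25896; i = arccos(0.50888) = 59.410°.
sin r = sin 59.410°/1.333 = 0.64579; r = 40.225°.
D_min = 2·59.410° − 4·40.225° + 180° = 137.922°.
Rainbow angle = 180° − D_min = 42.078°.

42.1°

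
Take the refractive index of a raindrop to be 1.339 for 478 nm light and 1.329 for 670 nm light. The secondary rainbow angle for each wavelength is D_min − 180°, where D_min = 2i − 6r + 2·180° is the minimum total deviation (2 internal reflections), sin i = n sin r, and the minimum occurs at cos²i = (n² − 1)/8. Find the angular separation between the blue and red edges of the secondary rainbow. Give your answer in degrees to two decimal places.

At 478 nm (n = 1.339): cos²i = 0.09912 → i = 71.650°, r = 45.141°, D_min = 232.451°, rainbow angle = 52.451°.
At 670 nm (n = 1.329): cos²i = 0.09578 → i = 71.972°, r = 45.685°, D_min = 229.837°, rainbow angle = 49.837°.
Angular width = |52.451° − 49.837°| = 2.614°.

2.61°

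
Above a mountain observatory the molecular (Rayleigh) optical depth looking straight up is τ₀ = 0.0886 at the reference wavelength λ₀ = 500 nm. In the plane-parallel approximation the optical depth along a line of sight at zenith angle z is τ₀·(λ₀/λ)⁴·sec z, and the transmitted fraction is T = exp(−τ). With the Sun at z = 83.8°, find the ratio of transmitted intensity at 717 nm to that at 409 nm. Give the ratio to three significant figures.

5.15

Airmass: sec 83.8° = 9.2593.
τ(717 nm) = 0.0886 × (500/717)⁴ × 9.2593 = 0.0886 × 0.2365 × 9.2593 = 0.1940.
τ(409 nm) = 0.0886 × (500/409)⁴ × 9.2593 = 0.0886 × 2.2335 × 9.2593 = 1.8323.
T(717)/T(409) = exp(τ_B − τ_A) = exp(1.6383) = 5.1464.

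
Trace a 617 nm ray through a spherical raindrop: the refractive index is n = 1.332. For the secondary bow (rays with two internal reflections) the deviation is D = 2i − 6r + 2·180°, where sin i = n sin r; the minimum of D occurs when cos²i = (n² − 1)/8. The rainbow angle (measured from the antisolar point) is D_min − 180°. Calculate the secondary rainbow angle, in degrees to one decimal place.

50.6°

cos²i = (1.77422 − 1)/8 = 0.09678; i = arccos(0.31109) = 71.875°.
sin r = sin 71.875°/1.332 = 0.71350; r = 45.520°.
D_min = 2·71.875° − 6·45.520° + 360° = 230.628°.
Rainbow angle = D_min − 180° = 50.628°.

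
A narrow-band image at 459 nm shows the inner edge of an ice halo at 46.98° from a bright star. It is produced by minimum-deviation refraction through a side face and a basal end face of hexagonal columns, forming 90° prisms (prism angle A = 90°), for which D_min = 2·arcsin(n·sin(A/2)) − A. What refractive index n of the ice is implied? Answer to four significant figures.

Rearranging: n = sin((D_min + A)/2) / sin(A/2).
(D_min + A)/2 = (46.98° + 90°)/2 = 68.490°.
n = sin 68.490° / sin 45° = 0.9304 / 0.7071 = 1.3157.

1.316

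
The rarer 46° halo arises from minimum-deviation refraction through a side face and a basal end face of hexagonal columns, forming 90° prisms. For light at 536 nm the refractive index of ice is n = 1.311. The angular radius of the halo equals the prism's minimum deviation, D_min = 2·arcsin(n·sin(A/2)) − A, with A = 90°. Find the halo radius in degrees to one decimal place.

45.9°

n·sin(A/2) = 1.311 × sin 45° = 1.311 × 0.7071 = 0.9270.
D_min = 2·arcsin(0.9270) − 90° = 2 × 67.974° − 90° = 45.949°.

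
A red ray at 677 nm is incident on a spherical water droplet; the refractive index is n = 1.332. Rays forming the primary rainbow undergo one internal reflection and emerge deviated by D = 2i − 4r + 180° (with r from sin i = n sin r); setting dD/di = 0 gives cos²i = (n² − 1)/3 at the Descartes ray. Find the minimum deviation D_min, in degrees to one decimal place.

cos²i = (1.77422 − 1)/3 = 0.25807; i = arccos(0.50801) = 59.469°.
sin r = sin 59.469°/1.332 = 0.64666; r = 40.290°.
D_min = 2·59.469° − 4·40.290° + 180° = 137.776°.

137.8°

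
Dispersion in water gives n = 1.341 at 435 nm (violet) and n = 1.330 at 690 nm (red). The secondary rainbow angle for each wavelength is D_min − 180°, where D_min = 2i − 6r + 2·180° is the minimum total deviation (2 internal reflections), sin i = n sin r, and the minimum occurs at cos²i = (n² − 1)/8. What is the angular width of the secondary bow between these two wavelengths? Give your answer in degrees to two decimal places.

2.86°

At 435 nm (n = 1.341): cos²i = 0.09979 → i = 71.586°, r = 45.034°, D_min = 232.966°, rainbow angle = 52.966°.
At 690 nm (n = 1.330): cos²i = 0.09611 → i = 71.940°, r = 45.630°, D_min = 230.101°, rainbow angle = 50.101°.
Angular width = |52.966° − 50.101°| = 2.865°.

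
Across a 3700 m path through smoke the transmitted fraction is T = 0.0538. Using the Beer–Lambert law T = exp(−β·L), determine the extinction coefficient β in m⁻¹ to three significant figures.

Beer–Lambert: T = exp(−βL) ⇒ β = −ln(T)/L = −ln(0.0538)/3700 = 2.9225/3700 = 0.0007899 m⁻¹.

0.000790 m⁻¹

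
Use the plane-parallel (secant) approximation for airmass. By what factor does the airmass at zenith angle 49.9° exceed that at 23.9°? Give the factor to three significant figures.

1.42

X(49.9°)/X(23.9°) = sec 49.9° / sec 23.9° = cos 23.9° / cos 49.9° = 0.9143/0.6441 = 1.4194.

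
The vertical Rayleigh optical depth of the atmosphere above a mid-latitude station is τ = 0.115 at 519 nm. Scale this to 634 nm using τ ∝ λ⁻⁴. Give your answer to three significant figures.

τ(634 nm) = τ(519 nm) × (519/634)⁴ = 0.115 × (0.8186)⁴ = 0.115 × 0.4491 = 0.0516.

0.0516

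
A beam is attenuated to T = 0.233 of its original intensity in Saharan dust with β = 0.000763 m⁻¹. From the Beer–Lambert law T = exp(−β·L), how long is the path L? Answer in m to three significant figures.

Beer–Lambert: T = exp(−βL) ⇒ L = −ln(T)/β = −ln(0.233)/0.000763 = 1.4567/0.000763 = 1909 m.

1910 m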